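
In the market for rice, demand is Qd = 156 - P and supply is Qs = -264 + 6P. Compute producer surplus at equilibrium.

Producer surplus = 768

Equilibrium: 156 - P = -264 + 6P gives P* = 60, Q* = 96.
Supply starts at P = 44 (where Qs = 0).
PS = ½(60 − 44)(96) = 768.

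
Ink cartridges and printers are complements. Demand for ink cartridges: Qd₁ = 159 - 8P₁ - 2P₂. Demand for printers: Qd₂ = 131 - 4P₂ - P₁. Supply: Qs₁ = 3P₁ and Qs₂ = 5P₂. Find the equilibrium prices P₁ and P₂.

P₁ = 1169/97, P₂ = 1282/97

Market 1: 159 - 8P₁ - 2P₂ = 3P₁ → 11P₁ + 2P₂ = 159.
Market 2: 9P₂ + P₁ = 131.
Eliminating P₂: 9×(1) − 2×(2) gives 97P₁ = 1169, so P₁ = 1169/97.
Back-substitute into (2): P₂ = (131 − 1×1169/97) / 9 = 1282/97.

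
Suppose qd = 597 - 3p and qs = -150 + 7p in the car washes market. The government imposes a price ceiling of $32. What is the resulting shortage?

Shortage = 427

Equilibrium price would be p* = 74.7, so the ceiling at 32 binds.
At p = 32: qd = 597 − 3(32) = 501, qs = -150 + 7(32) = 74.
Shortage = 501 − 74 = 427.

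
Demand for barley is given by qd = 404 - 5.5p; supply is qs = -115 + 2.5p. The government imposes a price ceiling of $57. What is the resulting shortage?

Equilibrium price would be p* = 64.875, so the ceiling at 57 binds.
At p = 57: qd = 404 − 5.5(57) = 90.5, qs = -115 + 2.5(57) = 27.5.
Shortage = 90.5 − 27.5 = 63.

Shortage = 63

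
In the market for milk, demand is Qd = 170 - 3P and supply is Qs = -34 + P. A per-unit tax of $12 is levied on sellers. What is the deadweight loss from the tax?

Deadweight loss = 54

Pre-tax equilibrium: P* = 51, Q* = 17.
Tax on sellers shifts supply to Qs = -34 + 1(P − 12) = -46 + P.
170 - 3P = -46 + P gives buyer price Pb = 54; sellers receive Ps = 54 − 12 = 42.
New quantity: Q = 170 − 3(54) = 8.
DWL = ½ × 12 × (17 − 8) = 54.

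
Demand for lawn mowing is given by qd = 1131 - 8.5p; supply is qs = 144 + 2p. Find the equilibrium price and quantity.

p* = 94, q* = 332

Set qd = qs: 1131 - 8.5p = 144 + 2p.
987 = 10.5p, so p* = 94.
q* = 1131 − 8.5(94) = 332.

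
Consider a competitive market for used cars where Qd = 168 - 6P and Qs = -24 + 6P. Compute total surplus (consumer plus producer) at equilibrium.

Equilibrium: 168 - 6P = -24 + 6P gives P* = 16, Q* = 72.
Demand choke price: P = 28; supply starts at P = 4.
CS = ½(28 − 16)(72) = 432; PS = ½(16 − 4)(72) = 432.

Total surplus = 864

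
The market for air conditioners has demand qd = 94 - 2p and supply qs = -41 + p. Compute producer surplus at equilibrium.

Producer surplus = 8

Equilibrium: 94 - 2p = -41 + p gives p* = 45, q* = 4.
Supply starts at p = 41 (where qs = 0).
PS = ½(45 − 41)(4) = 8.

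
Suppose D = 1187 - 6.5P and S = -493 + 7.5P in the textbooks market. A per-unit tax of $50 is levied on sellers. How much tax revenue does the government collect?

Tax revenue = 163025/14

Pre-tax equilibrium: P* = 120, Q* = 407.
Tax on sellers shifts supply to S = -493 + 7.5(P − 50) = -868 + 7.5P.
1187 - 6.5P = -868 + 7.5P gives buyer price Pb = 2055/14; sellers receive Ps = 2055/14 − 50 = 1355/14.
New quantity: Q = 1187 − 6.5(2055/14) = 6521/28.
Revenue = 50 × 6521/28 = 163025/14.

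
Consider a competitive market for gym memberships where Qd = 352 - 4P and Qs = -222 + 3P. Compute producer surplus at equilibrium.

Producer surplus = 96

Equilibrium: 352 - 4P = -222 + 3P gives P* = 82, Q* = 24.
Supply starts at P = 74 (where Qs = 0).
PS = ½(82 − 74)(24) = 96.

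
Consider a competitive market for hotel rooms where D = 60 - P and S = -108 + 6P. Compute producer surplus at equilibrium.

Equilibrium: 60 - P = -108 + 6P gives P* = 24, Q* = 36.
Supply starts at P = 18 (where S = 0).
PS = ½(24 − 18)(36) = 108.

Producer surplus = 108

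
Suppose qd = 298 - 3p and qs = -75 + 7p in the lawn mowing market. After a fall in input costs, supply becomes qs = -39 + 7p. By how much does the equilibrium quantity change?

Original equilibrium: p* = 37.3, q* = 186.1.
New equilibrium: 298 - 3p = -39 + 7p, so 337 = 10p and p' = 33.7; q' = 298 − 3(33.7) = 196.9.
Change in quantity: 196.9 − 186.1 = 10.8.

Δq = 10.8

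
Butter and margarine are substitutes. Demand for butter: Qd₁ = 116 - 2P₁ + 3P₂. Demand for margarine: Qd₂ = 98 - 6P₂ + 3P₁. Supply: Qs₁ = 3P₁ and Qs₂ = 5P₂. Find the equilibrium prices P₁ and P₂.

P₁ = 785/23, P₂ = 419/23

Market 1: 116 - 2P₁ + 3P₂ = 3P₁ → 5P₁ - 3P₂ = 116.
Market 2: 11P₂ - 3P₁ = 98.
Eliminating P₂: 11×(1) + 3×(2) gives 46P₁ = 1570, so P₁ = 785/23.
Back-substitute into (2): P₂ = (98 + 3×785/23) / 11 = 419/23.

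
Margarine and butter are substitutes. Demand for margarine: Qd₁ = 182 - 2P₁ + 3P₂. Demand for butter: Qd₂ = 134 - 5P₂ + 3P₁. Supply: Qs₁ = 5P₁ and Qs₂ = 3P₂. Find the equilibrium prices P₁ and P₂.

P₁ = 1858/47, P₂ = 1484/47

Market 1: 182 - 2P₁ + 3P₂ = 5P₁ → 7P₁ - 3P₂ = 182.
Market 2: 8P₂ - 3P₁ = 134.
Eliminating P₂: 8×(1) + 3×(2) gives 47P₁ = 1858, so P₁ = 1858/47.
Back-substitute into (2): P₂ = (134 + 3×1858/47) / 8 = 1484/47.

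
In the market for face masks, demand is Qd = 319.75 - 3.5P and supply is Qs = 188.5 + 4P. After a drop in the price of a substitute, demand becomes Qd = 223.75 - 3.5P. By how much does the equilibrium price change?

Original equilibrium: P* = 17.5, Q* = 258.5.
New equilibrium: 223.75 - 3.5P = 188.5 + 4P, so 35.25 = 7.5P and P' = 4.7; Q' = 223.75 − 3.5(4.7) = 207.3.
Change in price: 4.7 − 17.5 = -12.8.

ΔP = -12.8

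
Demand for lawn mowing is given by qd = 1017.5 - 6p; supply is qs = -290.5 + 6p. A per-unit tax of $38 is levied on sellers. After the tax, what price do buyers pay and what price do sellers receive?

Pre-tax equilibrium: p* = 109, q* = 363.5.
Tax on sellers shifts supply to qs = -290.5 + 6(p − 38) = -518.5 + 6p.
1017.5 - 6p = -518.5 + 6p gives buyer price pb = 128; sellers receive ps = 128 − 38 = 90.
New quantity: q = 1017.5 − 6(128) = 249.5.

Buyers pay $128, sellers receive $90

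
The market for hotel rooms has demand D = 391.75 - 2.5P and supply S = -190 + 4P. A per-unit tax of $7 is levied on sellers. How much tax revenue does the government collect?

Pre-tax equilibrium: P* = 89.5, Q* = 168.
Tax on sellers shifts supply to S = -190 + 4(P − 7) = -218 + 4P.
391.75 - 2.5P = -218 + 4P gives buyer price Pb = 2439/26; sellers receive Ps = 2439/26 − 7 = 2257/26.
New quantity: Q = 391.75 − 2.5(2439/26) = 2044/13.
Revenue = 7 × 2044/13 = 14308/13.

Tax revenue = 14308/13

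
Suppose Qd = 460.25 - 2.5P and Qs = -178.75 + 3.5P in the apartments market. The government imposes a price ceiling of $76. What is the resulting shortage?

Equilibrium price would be P* = 106.5, so the ceiling at 76 binds.
At P = 76: Qd = 460.25 − 2.5(76) = 270.25, Qs = -178.75 + 3.5(76) = 87.25.
Shortage = 270.25 − 87.25 = 183.

Shortage = 183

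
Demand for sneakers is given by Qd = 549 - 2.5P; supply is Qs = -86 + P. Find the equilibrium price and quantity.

Set Qd = Qs: 549 - 2.5P = -86 + P.
635 = 3.5P, so P* = 1270/7.
Q* = 549 − 2.5(1270/7) = 668/7.

P* = 1270/7, Q* = 668/7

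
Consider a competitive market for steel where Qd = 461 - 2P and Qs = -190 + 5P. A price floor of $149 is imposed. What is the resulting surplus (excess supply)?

Surplus = 392

Equilibrium price would be P* = 93, so the floor at 149 binds.
At P = 149: Qd = 163, Qs = 555.
Surplus = 555 − 163 = 392.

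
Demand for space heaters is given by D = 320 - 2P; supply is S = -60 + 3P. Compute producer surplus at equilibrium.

Producer surplus = 4704

Equilibrium: 320 - 2P = -60 + 3P gives P* = 76, Q* = 168.
Supply starts at P = 20 (where S = 0).
PS = ½(76 − 20)(168) = 4704.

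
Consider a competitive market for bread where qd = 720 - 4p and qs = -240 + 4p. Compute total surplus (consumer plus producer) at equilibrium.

Equilibrium: 720 - 4p = -240 + 4p gives p* = 120, q* = 240.
Demand choke price: p = 180; supply starts at p = 60.
CS = ½(180 − 120)(240) = 7200; PS = ½(120 − 60)(240) = 7200.

Total surplus = 14400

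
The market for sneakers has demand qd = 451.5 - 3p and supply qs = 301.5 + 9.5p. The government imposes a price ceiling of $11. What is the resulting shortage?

Shortage = 12.5

Equilibrium price would be p* = 12, so the ceiling at 11 binds.
At p = 11: qd = 451.5 − 3(11) = 418.5, qs = 301.5 + 9.5(11) = 406.
Shortage = 418.5 − 406 = 12.5.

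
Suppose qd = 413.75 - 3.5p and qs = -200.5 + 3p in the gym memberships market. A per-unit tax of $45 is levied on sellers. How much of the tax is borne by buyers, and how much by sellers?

Pre-tax equilibrium: p* = 94.5, q* = 83.
Tax on sellers shifts supply to qs = -200.5 + 3(p − 45) = -335.5 + 3p.
413.75 - 3.5p = -335.5 + 3p gives buyer price pb = 2997/26; sellers receive ps = 2997/26 − 45 = 1827/26.
New quantity: q = 413.75 − 3.5(2997/26) = 134/13.
Buyer burden = 2997/26 − 94.5 = 270/13; seller burden = 94.5 − 1827/26 = 315/13.

Buyers bear 270/13, sellers bear 315/13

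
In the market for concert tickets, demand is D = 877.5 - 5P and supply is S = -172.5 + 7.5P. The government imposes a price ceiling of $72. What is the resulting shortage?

Equilibrium price would be P* = 84, so the ceiling at 72 binds.
At P = 72: D = 877.5 − 5(72) = 517.5, S = -172.5 + 7.5(72) = 367.5.
Shortage = 517.5 − 367.5 = 150.

Shortage = 150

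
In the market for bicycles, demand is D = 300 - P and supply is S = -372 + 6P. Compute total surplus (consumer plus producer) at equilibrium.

Equilibrium: 300 - P = -372 + 6P gives P* = 96, Q* = 204.
Demand choke price: P = 300; supply starts at P = 62.
CS = ½(300 − 96)(204) = 20808; PS = ½(96 − 62)(204) = 3468.

Total surplus = 24276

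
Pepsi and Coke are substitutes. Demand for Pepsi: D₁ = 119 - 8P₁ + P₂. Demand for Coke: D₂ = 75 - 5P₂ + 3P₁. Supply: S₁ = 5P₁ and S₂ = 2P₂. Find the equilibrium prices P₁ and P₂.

Market 1: 119 - 8P₁ + P₂ = 5P₁ → 13P₁ - P₂ = 119.
Market 2: 7P₂ - 3P₁ = 75.
Eliminating P₂: 7×(1) + 1×(2) gives 88P₁ = 908, so P₁ = 227/22.
Back-substitute into (2): P₂ = (75 + 3×227/22) / 7 = 333/22.

P₁ = 227/22, P₂ = 333/22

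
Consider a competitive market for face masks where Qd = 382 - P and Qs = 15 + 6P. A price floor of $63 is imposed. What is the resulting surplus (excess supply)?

Surplus = 74

Equilibrium price would be P* = 367/7, so the floor at 63 binds.
At P = 63: Qd = 319, Qs = 393.
Surplus = 393 − 319 = 74.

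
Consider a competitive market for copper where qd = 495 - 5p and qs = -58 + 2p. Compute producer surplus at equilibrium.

Producer surplus = 2500

Equilibrium: 495 - 5p = -58 + 2p gives p* = 79, q* = 100.
Supply starts at p = 29 (where qs = 0).
PS = ½(79 − 29)(100) = 2500.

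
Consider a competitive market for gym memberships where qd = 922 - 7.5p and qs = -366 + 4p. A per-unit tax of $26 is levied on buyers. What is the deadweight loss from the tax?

Pre-tax equilibrium: p* = 112, q* = 82.
Tax on buyers shifts demand to qd = 922 − 7.5(p + 26) = 727 - 7.5p.
727 - 7.5p = -366 + 4p gives seller price ps = 2186/23; buyers pay pb = 2186/23 + 26 = 2784/23.
New quantity: q = 922 − 7.5(2784/23) = 326/23.
DWL = ½ × 26 × (82 − 326/23) = 20280/23.

Deadweight loss = 20280/23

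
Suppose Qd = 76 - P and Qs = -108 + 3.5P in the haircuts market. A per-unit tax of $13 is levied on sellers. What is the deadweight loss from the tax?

Pre-tax equilibrium: P* = 368/9, Q* = 316/9.
Tax on sellers shifts supply to Qs = -108 + 3.5(P − 13) = -153.5 + 3.5P.
76 - P = -153.5 + 3.5P gives buyer price Pb = 51; sellers receive Ps = 51 − 13 = 38.
New quantity: Q = 76 − 1(51) = 25.
DWL = ½ × 13 × (316/9 − 25) = 1183/18.

Deadweight loss = 1183/18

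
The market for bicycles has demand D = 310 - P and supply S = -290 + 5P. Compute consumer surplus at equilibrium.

Equilibrium: 310 - P = -290 + 5P gives P* = 100, Q* = 210.
Demand choke price (D = 0): P = 310.
CS = ½(310 − 100)(210) = 22050.

Consumer surplus = 22050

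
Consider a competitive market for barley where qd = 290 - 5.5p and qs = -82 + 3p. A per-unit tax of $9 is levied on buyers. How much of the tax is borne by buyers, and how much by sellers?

Pre-tax equilibrium: p* = 744/17, q* = 838/17.
Tax on buyers shifts demand to qd = 290 − 5.5(p + 9) = 240.5 - 5.5p.
240.5 - 5.5p = -82 + 3p gives seller price ps = 645/17; buyers pay pb = 645/17 + 9 = 798/17.
New quantity: q = 290 − 5.5(798/17) = 541/17.
Buyer burden = 798/17 − 744/17 = 54/17; seller burden = 744/17 − 645/17 = 99/17.

Buyers bear 54/17, sellers bear 99/17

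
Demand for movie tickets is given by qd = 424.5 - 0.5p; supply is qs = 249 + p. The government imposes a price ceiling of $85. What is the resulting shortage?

Equilibrium price would be p* = 117, so the ceiling at 85 binds.
At p = 85: qd = 424.5 − 0.5(85) = 382, qs = 249 + 1(85) = 334.
Shortage = 382 − 334 = 48.

Shortage = 48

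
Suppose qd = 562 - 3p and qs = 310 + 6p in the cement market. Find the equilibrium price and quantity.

p* = 28, q* = 478

Set qd = qs: 562 - 3p = 310 + 6p.
252 = 9p, so p* = 28.
q* = 562 − 3(28) = 478.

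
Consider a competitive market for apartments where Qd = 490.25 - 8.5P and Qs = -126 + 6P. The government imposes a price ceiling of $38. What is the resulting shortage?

Shortage = 65.25

Equilibrium price would be P* = 42.5, so the ceiling at 38 binds.
At P = 38: Qd = 490.25 − 8.5(38) = 167.25, Qs = -126 + 6(38) = 102.
Shortage = 167.25 − 102 = 65.25.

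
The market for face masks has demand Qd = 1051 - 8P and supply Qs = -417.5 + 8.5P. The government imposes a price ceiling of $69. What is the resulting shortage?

Equilibrium price would be P* = 89, so the ceiling at 69 binds.
At P = 69: Qd = 1051 − 8(69) = 499, Qs = -417.5 + 8.5(69) = 169.
Shortage = 499 − 169 = 330.

Shortage = 330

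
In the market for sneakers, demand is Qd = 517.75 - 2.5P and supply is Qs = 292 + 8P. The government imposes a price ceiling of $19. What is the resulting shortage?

Shortage = 26.25

Equilibrium price would be P* = 21.5, so the ceiling at 19 binds.
At P = 19: Qd = 517.75 − 2.5(19) = 470.25, Qs = 292 + 8(19) = 444.
Shortage = 470.25 − 444 = 26.25.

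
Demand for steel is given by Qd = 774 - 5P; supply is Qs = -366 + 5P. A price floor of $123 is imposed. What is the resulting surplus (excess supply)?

Equilibrium price would be P* = 114, so the floor at 123 binds.
At P = 123: Qd = 159, Qs = 249.
Surplus = 249 − 159 = 90.

Surplus = 90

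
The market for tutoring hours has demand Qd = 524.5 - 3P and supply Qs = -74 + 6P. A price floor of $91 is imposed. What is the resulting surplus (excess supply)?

Surplus = 220.5

Equilibrium price would be P* = 66.5, so the floor at 91 binds.
At P = 91: Qd = 251.5, Qs = 472.
Surplus = 472 − 251.5 = 220.5.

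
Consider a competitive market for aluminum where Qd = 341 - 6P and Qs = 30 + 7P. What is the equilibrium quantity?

Set Qd = Qs: 341 - 6P = 30 + 7P.
311 = 13P, so P* = 311/13.
Q* = 341 − 6(311/13) = 2567/13.

Q* = 2567/13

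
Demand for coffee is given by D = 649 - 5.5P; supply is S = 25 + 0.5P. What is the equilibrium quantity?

Set D = S: 649 - 5.5P = 25 + 0.5P.
624 = 6P, so P* = 104.
Q* = 649 − 5.5(104) = 77.

Q* = 77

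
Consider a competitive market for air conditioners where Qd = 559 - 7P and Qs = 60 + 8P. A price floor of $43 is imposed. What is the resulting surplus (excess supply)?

Surplus = 146

Equilibrium price would be P* = 499/15, so the floor at 43 binds.
At P = 43: Qd = 258, Qs = 404.
Surplus = 404 − 258 = 146.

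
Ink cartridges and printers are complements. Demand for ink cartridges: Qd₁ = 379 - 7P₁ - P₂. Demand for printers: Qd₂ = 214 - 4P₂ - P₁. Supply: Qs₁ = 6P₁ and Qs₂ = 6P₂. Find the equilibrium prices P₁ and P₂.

P₁ = 1192/43, P₂ = 801/43

Market 1: 379 - 7P₁ - P₂ = 6P₁ → 13P₁ + P₂ = 379.
Market 2: 10P₂ + P₁ = 214.
Eliminating P₂: 10×(1) − 1×(2) gives 129P₁ = 3576, so P₁ = 1192/43.
Back-substitute into (2): P₂ = (214 − 1×1192/43) / 10 = 801/43.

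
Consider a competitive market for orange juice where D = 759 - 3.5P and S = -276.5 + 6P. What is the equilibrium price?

P* = 109

Set D = S: 759 - 3.5P = -276.5 + 6P.
1035.5 = 9.5P, so P* = 109.
Q* = 759 − 3.5(109) = 377.5.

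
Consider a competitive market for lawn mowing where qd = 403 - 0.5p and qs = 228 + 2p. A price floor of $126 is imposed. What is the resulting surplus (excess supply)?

Equilibrium price would be p* = 70, so the floor at 126 binds.
At p = 126: qd = 340, qs = 480.
Surplus = 480 − 340 = 140.

Surplus = 140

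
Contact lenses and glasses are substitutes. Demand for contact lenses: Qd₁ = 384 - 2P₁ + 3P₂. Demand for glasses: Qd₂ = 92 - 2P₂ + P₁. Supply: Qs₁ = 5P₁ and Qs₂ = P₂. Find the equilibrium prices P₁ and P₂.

P₁ = 238/3, P₂ = 514/9

Market 1: 384 - 2P₁ + 3P₂ = 5P₁ → 7P₁ - 3P₂ = 384.
Market 2: 3P₂ - P₁ = 92.
Eliminating P₂: 3×(1) + 3×(2) gives 18P₁ = 1428, so P₁ = 238/3.
Back-substitute into (2): P₂ = (92 + 1×238/3) / 3 = 514/9.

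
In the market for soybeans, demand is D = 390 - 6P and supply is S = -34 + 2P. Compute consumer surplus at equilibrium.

Equilibrium: 390 - 6P = -34 + 2P gives P* = 53, Q* = 72.
Demand choke price (D = 0): P = 65.
CS = ½(65 − 53)(72) = 432.

Consumer surplus = 432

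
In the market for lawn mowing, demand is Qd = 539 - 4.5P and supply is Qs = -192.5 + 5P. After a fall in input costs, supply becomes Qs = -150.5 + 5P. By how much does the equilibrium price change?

ΔP = -84/19

Original equilibrium: P* = 77, Q* = 192.5.
New equilibrium: 539 - 4.5P = -150.5 + 5P, so 689.5 = 9.5P and P' = 1379/19; Q' = 539 − 4.5(1379/19) = 8071/38.
Change in price: 1379/19 − 77 = -84/19.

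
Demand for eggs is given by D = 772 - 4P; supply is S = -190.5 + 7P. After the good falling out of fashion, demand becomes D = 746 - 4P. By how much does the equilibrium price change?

Original equilibrium: P* = 87.5, Q* = 422.
New equilibrium: 746 - 4P = -190.5 + 7P, so 936.5 = 11P and P' = 1873/22; Q' = 746 − 4(1873/22) = 4460/11.
Change in price: 1873/22 − 87.5 = -26/11.

ΔP = -26/11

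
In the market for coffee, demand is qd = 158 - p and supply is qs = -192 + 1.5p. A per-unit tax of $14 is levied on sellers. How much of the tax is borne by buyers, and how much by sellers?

Buyers bear $8.4, sellers bear $5.6

Pre-tax equilibrium: p* = 140, q* = 18.
Tax on sellers shifts supply to qs = -192 + 1.5(p − 14) = -213 + 1.5p.
158 - p = -213 + 1.5p gives buyer price pb = 148.4; sellers receive ps = 148.4 − 14 = 134.4.
New quantity: q = 158 − 1(148.4) = 9.6.
Buyer burden = 148.4 − 140 = 8.4; seller burden = 140 − 134.4 = 5.6.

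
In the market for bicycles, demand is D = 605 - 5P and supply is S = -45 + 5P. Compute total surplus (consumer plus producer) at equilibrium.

Total surplus = 15680

Equilibrium: 605 - 5P = -45 + 5P gives P* = 65, Q* = 280.
Demand choke price: P = 121; supply starts at P = 9.
CS = ½(121 − 65)(280) = 7840; PS = ½(65 − 9)(280) = 7840.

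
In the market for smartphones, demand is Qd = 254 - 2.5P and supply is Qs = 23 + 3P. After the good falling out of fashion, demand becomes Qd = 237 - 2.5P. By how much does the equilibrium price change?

ΔP = -34/11

Original equilibrium: P* = 42, Q* = 149.
New equilibrium: 237 - 2.5P = 23 + 3P, so 214 = 5.5P and P' = 428/11; Q' = 237 − 2.5(428/11) = 1537/11.
Change in price: 428/11 − 42 = -34/11.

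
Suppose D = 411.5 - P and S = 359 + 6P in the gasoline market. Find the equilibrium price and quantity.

Set D = S: 411.5 - P = 359 + 6P.
52.5 = 7P, so P* = 7.5.
Q* = 411.5 − 1(7.5) = 404.

P* = 7.5, Q* = 404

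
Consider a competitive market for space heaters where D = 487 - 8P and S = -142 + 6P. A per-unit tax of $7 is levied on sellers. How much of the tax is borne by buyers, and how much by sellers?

Buyers bear $3, sellers bear $4

Pre-tax equilibrium: P* = 629/14, Q* = 893/7.
Tax on sellers shifts supply to S = -142 + 6(P − 7) = -184 + 6P.
487 - 8P = -184 + 6P gives buyer price Pb = 671/14; sellers receive Ps = 671/14 − 7 = 573/14.
New quantity: Q = 487 − 8(671/14) = 725/7.
Buyer burden = 671/14 − 629/14 = 3; seller burden = 629/14 − 573/14 = 4.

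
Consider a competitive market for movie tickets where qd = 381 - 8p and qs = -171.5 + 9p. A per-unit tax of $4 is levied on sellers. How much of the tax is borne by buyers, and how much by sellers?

Buyers bear 36/17, sellers bear 32/17

Pre-tax equilibrium: p* = 32.5, q* = 121.
Tax on sellers shifts supply to qs = -171.5 + 9(p − 4) = -207.5 + 9p.
381 - 8p = -207.5 + 9p gives buyer price pb = 1177/34; sellers receive ps = 1177/34 − 4 = 1041/34.
New quantity: q = 381 − 8(1177/34) = 1769/17.
Buyer burden = 1177/34 − 32.5 = 36/17; seller burden = 32.5 − 1041/34 = 32/17.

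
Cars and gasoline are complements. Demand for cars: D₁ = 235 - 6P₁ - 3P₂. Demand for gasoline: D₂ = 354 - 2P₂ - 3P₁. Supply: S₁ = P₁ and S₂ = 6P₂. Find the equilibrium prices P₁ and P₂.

Market 1: 235 - 6P₁ - 3P₂ = P₁ → 7P₁ + 3P₂ = 235.
Market 2: 8P₂ + 3P₁ = 354.
Eliminating P₂: 8×(1) − 3×(2) gives 47P₁ = 818, so P₁ = 818/47.
Back-substitute into (2): P₂ = (354 − 3×818/47) / 8 = 1773/47.

P₁ = 818/47, P₂ = 1773/47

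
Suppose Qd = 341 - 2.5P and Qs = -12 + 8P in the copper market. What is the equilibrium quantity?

Set Qd = Qs: 341 - 2.5P = -12 + 8P.
353 = 10.5P, so P* = 706/21.
Q* = 341 − 2.5(706/21) = 5396/21.

Q* = 5396/21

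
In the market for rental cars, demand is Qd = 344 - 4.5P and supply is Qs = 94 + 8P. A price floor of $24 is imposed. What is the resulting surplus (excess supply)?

Surplus = 50

Equilibrium price would be P* = 20, so the floor at 24 binds.
At P = 24: Qd = 236, Qs = 286.
Surplus = 286 − 236 = 50.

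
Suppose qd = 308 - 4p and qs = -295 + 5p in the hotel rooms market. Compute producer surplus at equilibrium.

Producer surplus = 160

Equilibrium: 308 - 4p = -295 + 5p gives p* = 67, q* = 40.
Supply starts at p = 59 (where qs = 0).
PS = ½(67 − 59)(40) = 160.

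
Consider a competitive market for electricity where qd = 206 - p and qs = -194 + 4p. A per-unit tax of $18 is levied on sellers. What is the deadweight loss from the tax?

Deadweight loss = 129.6

Pre-tax equilibrium: p* = 80, q* = 126.
Tax on sellers shifts supply to qs = -194 + 4(p − 18) = -266 + 4p.
206 - p = -266 + 4p gives buyer price pb = 94.4; sellers receive ps = 94.4 − 18 = 76.4.
New quantity: q = 206 − 1(94.4) = 111.6.
DWL = ½ × 18 × (126 − 111.6) = 129.6.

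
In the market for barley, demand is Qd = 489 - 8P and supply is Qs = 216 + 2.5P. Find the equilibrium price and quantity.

P* = 26, Q* = 281

Set Qd = Qs: 489 - 8P = 216 + 2.5P.
273 = 10.5P, so P* = 26.
Q* = 489 − 8(26) = 281.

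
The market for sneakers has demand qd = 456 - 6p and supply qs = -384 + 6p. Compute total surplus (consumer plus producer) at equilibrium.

Total surplus = 216

Equilibrium: 456 - 6p = -384 + 6p gives p* = 70, q* = 36.
Demand choke price: p = 76; supply starts at p = 64.
CS = ½(76 − 70)(36) = 108; PS = ½(70 − 64)(36) = 108.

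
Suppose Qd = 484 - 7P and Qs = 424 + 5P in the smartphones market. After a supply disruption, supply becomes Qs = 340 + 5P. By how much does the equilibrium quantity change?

ΔQ = -49

Original equilibrium: P* = 5, Q* = 449.
New equilibrium: 484 - 7P = 340 + 5P, so 144 = 12P and P' = 12; Q' = 484 − 7(12) = 400.
Change in quantity: 400 − 449 = -49.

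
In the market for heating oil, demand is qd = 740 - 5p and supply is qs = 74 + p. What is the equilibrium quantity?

Set qd = qs: 740 - 5p = 74 + p.
666 = 6p, so p* = 111.
q* = 740 − 5(111) = 185.

q* = 185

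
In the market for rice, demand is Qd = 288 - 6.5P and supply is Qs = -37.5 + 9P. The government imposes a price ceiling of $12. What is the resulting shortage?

Equilibrium price would be P* = 21, so the ceiling at 12 binds.
At P = 12: Qd = 288 − 6.5(12) = 210, Qs = -37.5 + 9(12) = 70.5.
Shortage = 210 − 70.5 = 139.5.

Shortage = 139.5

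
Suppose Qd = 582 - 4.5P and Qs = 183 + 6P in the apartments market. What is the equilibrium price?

Set Qd = Qs: 582 - 4.5P = 183 + 6P.
399 = 10.5P, so P* = 38.
Q* = 582 − 4.5(38) = 411.

P* = 38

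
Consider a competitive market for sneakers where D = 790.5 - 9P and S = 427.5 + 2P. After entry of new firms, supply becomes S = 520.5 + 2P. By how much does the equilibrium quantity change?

ΔQ = 837/11

Original equilibrium: P* = 33, Q* = 493.5.
New equilibrium: 790.5 - 9P = 520.5 + 2P, so 270 = 11P and P' = 270/11; Q' = 790.5 − 9(270/11) = 12531/22.
Change in quantity: 12531/22 − 493.5 = 837/11.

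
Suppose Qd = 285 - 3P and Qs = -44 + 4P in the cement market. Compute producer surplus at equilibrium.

Producer surplus = 2592

Equilibrium: 285 - 3P = -44 + 4P gives P* = 47, Q* = 144.
Supply starts at P = 11 (where Qs = 0).
PS = ½(47 − 11)(144) = 2592.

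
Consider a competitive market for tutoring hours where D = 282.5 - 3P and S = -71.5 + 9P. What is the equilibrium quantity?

Q* = 194

Set D = S: 282.5 - 3P = -71.5 + 9P.
354 = 12P, so P* = 29.5.
Q* = 282.5 − 3(29.5) = 194.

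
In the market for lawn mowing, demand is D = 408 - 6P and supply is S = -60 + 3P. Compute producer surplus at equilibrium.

Producer surplus = 1536

Equilibrium: 408 - 6P = -60 + 3P gives P* = 52, Q* = 96.
Supply starts at P = 20 (where S = 0).
PS = ½(52 − 20)(96) = 1536.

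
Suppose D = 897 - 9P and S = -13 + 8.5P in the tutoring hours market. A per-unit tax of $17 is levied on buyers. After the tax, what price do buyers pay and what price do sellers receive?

Buyers pay 2109/35, sellers receive 1514/35

Pre-tax equilibrium: P* = 52, Q* = 429.
Tax on buyers shifts demand to D = 897 − 9(P + 17) = 744 - 9P.
744 - 9P = -13 + 8.5P gives seller price Ps = 1514/35; buyers pay Pb = 1514/35 + 17 = 2109/35.
New quantity: Q = 897 − 9(2109/35) = 12414/35.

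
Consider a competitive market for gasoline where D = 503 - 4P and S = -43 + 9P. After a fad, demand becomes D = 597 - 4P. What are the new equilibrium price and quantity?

P' = 640/13, Q' = 5201/13

Original equilibrium: P* = 42, Q* = 335.
New equilibrium: 597 - 4P = -43 + 9P, so 640 = 13P and P' = 640/13; Q' = 597 − 4(640/13) = 5201/13.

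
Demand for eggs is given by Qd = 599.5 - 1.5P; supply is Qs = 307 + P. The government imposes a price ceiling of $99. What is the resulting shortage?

Equilibrium price would be P* = 117, so the ceiling at 99 binds.
At P = 99: Qd = 599.5 − 1.5(99) = 451, Qs = 307 + 1(99) = 406.
Shortage = 451 − 406 = 45.

Shortage = 45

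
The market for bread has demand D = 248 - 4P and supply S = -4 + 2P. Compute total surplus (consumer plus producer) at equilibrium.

Total surplus = 2400

Equilibrium: 248 - 4P = -4 + 2P gives P* = 42, Q* = 80.
Demand choke price: P = 62; supply starts at P = 2.
CS = ½(62 − 42)(80) = 800; PS = ½(42 − 2)(80) = 1600.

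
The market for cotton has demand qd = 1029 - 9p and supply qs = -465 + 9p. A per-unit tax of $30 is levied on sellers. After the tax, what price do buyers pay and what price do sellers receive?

Pre-tax equilibrium: p* = 83, q* = 282.
Tax on sellers shifts supply to qs = -465 + 9(p − 30) = -735 + 9p.
1029 - 9p = -735 + 9p gives buyer price pb = 98; sellers receive ps = 98 − 30 = 68.
New quantity: q = 1029 − 9(98) = 147.

Buyers pay $98, sellers receive $68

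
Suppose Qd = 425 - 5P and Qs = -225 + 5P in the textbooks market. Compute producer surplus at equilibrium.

Producer surplus = 1000

Equilibrium: 425 - 5P = -225 + 5P gives P* = 65, Q* = 100.
Supply starts at P = 45 (where Qs = 0).
PS = ½(65 − 45)(100) = 1000.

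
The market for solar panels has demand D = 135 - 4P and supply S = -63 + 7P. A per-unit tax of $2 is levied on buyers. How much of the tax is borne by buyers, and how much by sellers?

Pre-tax equilibrium: P* = 18, Q* = 63.
Tax on buyers shifts demand to D = 135 − 4(P + 2) = 127 - 4P.
127 - 4P = -63 + 7P gives seller price Ps = 190/11; buyers pay Pb = 190/11 + 2 = 212/11.
New quantity: Q = 135 − 4(212/11) = 637/11.
Buyer burden = 212/11 − 18 = 14/11; seller burden = 18 − 190/11 = 8/11.

Buyers bear 14/11, sellers bear 8/11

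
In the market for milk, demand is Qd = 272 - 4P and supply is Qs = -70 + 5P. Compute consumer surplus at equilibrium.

Equilibrium: 272 - 4P = -70 + 5P gives P* = 38, Q* = 120.
Demand choke price (Qd = 0): P = 68.
CS = ½(68 − 38)(120) = 1800.

Consumer surplus = 1800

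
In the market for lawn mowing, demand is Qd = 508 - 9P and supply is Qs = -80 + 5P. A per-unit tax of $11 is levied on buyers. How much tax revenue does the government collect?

Tax revenue = 14575/14

Pre-tax equilibrium: P* = 42, Q* = 130.
Tax on buyers shifts demand to Qd = 508 − 9(P + 11) = 409 - 9P.
409 - 9P = -80 + 5P gives seller price Ps = 489/14; buyers pay Pb = 489/14 + 11 = 643/14.
New quantity: Q = 508 − 9(643/14) = 1325/14.
Revenue = 11 × 1325/14 = 14575/14.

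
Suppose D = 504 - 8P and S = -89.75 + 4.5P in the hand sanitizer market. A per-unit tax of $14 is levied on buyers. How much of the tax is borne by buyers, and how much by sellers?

Pre-tax equilibrium: P* = 47.5, Q* = 124.
Tax on buyers shifts demand to D = 504 − 8(P + 14) = 392 - 8P.
392 - 8P = -89.75 + 4.5P gives seller price Ps = 38.54; buyers pay Pb = 38.54 + 14 = 52.54.
New quantity: Q = 504 − 8(52.54) = 83.68.
Buyer burden = 52.54 − 47.5 = 5.04; seller burden = 47.5 − 38.54 = 8.96.

Buyers bear $5.04, sellers bear $8.96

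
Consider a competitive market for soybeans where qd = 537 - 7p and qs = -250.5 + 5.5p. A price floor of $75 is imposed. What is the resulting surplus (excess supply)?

Surplus = 150

Equilibrium price would be p* = 63, so the floor at 75 binds.
At p = 75: qd = 12, qs = 162.
Surplus = 162 − 12 = 150.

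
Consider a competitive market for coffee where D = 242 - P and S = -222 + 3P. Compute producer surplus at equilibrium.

Equilibrium: 242 - P = -222 + 3P gives P* = 116, Q* = 126.
Supply starts at P = 74 (where S = 0).
PS = ½(116 − 74)(126) = 2646.

Producer surplus = 2646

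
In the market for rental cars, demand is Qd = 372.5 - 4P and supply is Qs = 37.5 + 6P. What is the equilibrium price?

Set Qd = Qs: 372.5 - 4P = 37.5 + 6P.
335 = 10P, so P* = 33.5.
Q* = 372.5 − 4(33.5) = 238.5.

P* = 33.5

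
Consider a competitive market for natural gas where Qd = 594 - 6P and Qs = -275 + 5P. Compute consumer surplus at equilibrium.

Equilibrium: 594 - 6P = -275 + 5P gives P* = 79, Q* = 120.
Demand choke price (Qd = 0): P = 99.
CS = ½(99 − 79)(120) = 1200.

Consumer surplus = 1200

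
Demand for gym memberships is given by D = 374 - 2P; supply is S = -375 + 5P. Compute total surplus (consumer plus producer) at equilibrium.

Equilibrium: 374 - 2P = -375 + 5P gives P* = 107, Q* = 160.
Demand choke price: P = 187; supply starts at P = 75.
CS = ½(187 − 107)(160) = 6400; PS = ½(107 − 75)(160) = 2560.

Total surplus = 8960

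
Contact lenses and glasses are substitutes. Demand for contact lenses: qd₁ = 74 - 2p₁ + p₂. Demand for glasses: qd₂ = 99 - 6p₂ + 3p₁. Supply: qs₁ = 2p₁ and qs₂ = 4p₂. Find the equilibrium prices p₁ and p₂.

p₁ = 839/37, p₂ = 618/37

Market 1: 74 - 2p₁ + p₂ = 2p₁ → 4p₁ - p₂ = 74.
Market 2: 10p₂ - 3p₁ = 99.
Eliminating p₂: 10×(1) + 1×(2) gives 37p₁ = 839, so p₁ = 839/37.
Back-substitute into (2): p₂ = (99 + 3×839/37) / 10 = 618/37.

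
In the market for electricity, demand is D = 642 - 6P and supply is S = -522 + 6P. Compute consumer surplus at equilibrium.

Equilibrium: 642 - 6P = -522 + 6P gives P* = 97, Q* = 60.
Demand choke price (D = 0): P = 107.
CS = ½(107 − 97)(60) = 300.

Consumer surplus = 300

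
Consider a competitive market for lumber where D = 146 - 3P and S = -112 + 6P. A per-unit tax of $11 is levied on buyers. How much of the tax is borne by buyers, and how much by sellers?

Pre-tax equilibrium: P* = 86/3, Q* = 60.
Tax on buyers shifts demand to D = 146 − 3(P + 11) = 113 - 3P.
113 - 3P = -112 + 6P gives seller price Ps = 25; buyers pay Pb = 25 + 11 = 36.
New quantity: Q = 146 − 3(36) = 38.
Buyer burden = 36 − 86/3 = 22/3; seller burden = 86/3 − 25 = 11/3.

Buyers bear 22/3, sellers bear 11/3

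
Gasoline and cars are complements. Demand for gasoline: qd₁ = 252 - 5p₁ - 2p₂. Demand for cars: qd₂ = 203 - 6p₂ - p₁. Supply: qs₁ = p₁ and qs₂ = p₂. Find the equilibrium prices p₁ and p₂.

Market 1: 252 - 5p₁ - 2p₂ = p₁ → 6p₁ + 2p₂ = 252.
Market 2: 7p₂ + p₁ = 203.
Eliminating p₂: 7×(1) − 2×(2) gives 40p₁ = 1358, so p₁ = 33.95.
Back-substitute into (2): p₂ = (203 − 1×33.95) / 7 = 24.15.

p₁ = 33.95, p₂ = 24.15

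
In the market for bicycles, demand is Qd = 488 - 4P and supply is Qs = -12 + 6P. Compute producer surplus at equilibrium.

Producer surplus = 6912

Equilibrium: 488 - 4P = -12 + 6P gives P* = 50, Q* = 288.
Supply starts at P = 2 (where Qs = 0).
PS = ½(50 − 2)(288) = 6912.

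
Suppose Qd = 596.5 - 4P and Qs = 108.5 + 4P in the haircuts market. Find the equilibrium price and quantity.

P* = 61, Q* = 352.5

Set Qd = Qs: 596.5 - 4P = 108.5 + 4P.
488 = 8P, so P* = 61.
Q* = 596.5 − 4(61) = 352.5.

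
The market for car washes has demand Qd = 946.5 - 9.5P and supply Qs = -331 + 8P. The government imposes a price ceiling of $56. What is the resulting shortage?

Equilibrium price would be P* = 73, so the ceiling at 56 binds.
At P = 56: Qd = 946.5 − 9.5(56) = 414.5, Qs = -331 + 8(56) = 117.
Shortage = 414.5 − 117 = 297.5.

Shortage = 297.5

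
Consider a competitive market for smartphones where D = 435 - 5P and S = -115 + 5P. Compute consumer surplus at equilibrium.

Consumer surplus = 2560

Equilibrium: 435 - 5P = -115 + 5P gives P* = 55, Q* = 160.
Demand choke price (D = 0): P = 87.
CS = ½(87 − 55)(160) = 2560.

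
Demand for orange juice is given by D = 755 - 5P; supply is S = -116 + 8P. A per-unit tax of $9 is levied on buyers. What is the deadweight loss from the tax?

Pre-tax equilibrium: P* = 67, Q* = 420.
Tax on buyers shifts demand to D = 755 − 5(P + 9) = 710 - 5P.
710 - 5P = -116 + 8P gives seller price Ps = 826/13; buyers pay Pb = 826/13 + 9 = 943/13.
New quantity: Q = 755 − 5(943/13) = 5100/13.
DWL = ½ × 9 × (420 − 5100/13) = 1620/13.

Deadweight loss = 1620/13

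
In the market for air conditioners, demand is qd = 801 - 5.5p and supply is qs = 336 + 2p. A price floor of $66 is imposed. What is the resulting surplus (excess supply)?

Surplus = 30

Equilibrium price would be p* = 62, so the floor at 66 binds.
At p = 66: qd = 438, qs = 468.
Surplus = 468 − 438 = 30.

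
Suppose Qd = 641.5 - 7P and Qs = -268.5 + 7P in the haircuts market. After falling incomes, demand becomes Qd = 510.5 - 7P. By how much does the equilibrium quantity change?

ΔQ = -65.5

Original equilibrium: P* = 65, Q* = 186.5.
New equilibrium: 510.5 - 7P = -268.5 + 7P, so 779 = 14P and P' = 779/14; Q' = 510.5 − 7(779/14) = 121.
Change in quantity: 121 − 186.5 = -65.5.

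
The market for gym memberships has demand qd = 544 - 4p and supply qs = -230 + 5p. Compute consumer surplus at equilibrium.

Equilibrium: 544 - 4p = -230 + 5p gives p* = 86, q* = 200.
Demand choke price (qd = 0): p = 136.
CS = ½(136 − 86)(200) = 5000.

Consumer surplus = 5000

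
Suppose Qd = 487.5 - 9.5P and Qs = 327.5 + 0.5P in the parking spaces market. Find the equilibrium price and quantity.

P* = 16, Q* = 335.5

Set Qd = Qs: 487.5 - 9.5P = 327.5 + 0.5P.
160 = 10P, so P* = 16.
Q* = 487.5 − 9.5(16) = 335.5.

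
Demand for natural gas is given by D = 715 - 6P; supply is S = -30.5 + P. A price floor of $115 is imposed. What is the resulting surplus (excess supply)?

Equilibrium price would be P* = 106.5, so the floor at 115 binds.
At P = 115: D = 25, S = 84.5.
Surplus = 84.5 − 25 = 59.5.

Surplus = 59.5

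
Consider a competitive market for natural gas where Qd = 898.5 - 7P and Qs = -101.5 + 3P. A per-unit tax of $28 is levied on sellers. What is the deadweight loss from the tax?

Pre-tax equilibrium: P* = 100, Q* = 198.5.
Tax on sellers shifts supply to Qs = -101.5 + 3(P − 28) = -185.5 + 3P.
898.5 - 7P = -185.5 + 3P gives buyer price Pb = 108.4; sellers receive Ps = 108.4 − 28 = 80.4.
New quantity: Q = 898.5 − 7(108.4) = 139.7.
DWL = ½ × 28 × (198.5 − 139.7) = 823.2.

Deadweight loss = 823.2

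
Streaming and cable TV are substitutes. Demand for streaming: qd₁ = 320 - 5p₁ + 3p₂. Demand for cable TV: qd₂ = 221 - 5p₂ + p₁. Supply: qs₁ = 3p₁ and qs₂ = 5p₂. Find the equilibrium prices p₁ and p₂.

p₁ = 3863/77, p₂ = 2088/77

Market 1: 320 - 5p₁ + 3p₂ = 3p₁ → 8p₁ - 3p₂ = 320.
Market 2: 10p₂ - p₁ = 221.
Eliminating p₂: 10×(1) + 3×(2) gives 77p₁ = 3863, so p₁ = 3863/77.
Back-substitute into (2): p₂ = (221 + 1×3863/77) / 10 = 2088/77.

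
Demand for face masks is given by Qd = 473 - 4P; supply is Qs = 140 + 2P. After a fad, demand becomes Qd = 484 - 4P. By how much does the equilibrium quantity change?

Original equilibrium: P* = 55.5, Q* = 251.
New equilibrium: 484 - 4P = 140 + 2P, so 344 = 6P and P' = 172/3; Q' = 484 − 4(172/3) = 764/3.
Change in quantity: 764/3 − 251 = 11/3.

ΔQ = 11/3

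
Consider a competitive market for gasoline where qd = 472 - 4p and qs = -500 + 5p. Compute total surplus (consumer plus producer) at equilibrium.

Equilibrium: 472 - 4p = -500 + 5p gives p* = 108, q* = 40.
Demand choke price: p = 118; supply starts at p = 100.
CS = ½(118 − 108)(40) = 200; PS = ½(108 − 100)(40) = 160.

Total surplus = 360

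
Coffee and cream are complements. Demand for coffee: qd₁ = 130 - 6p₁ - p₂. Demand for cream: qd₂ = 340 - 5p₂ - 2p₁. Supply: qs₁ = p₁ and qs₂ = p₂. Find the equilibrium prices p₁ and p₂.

p₁ = 11, p₂ = 53

Market 1: 130 - 6p₁ - p₂ = p₁ → 7p₁ + p₂ = 130.
Market 2: 6p₂ + 2p₁ = 340.
Eliminating p₂: 6×(1) − 1×(2) gives 40p₁ = 440, so p₁ = 11.
Back-substitute into (2): p₂ = (340 − 2×11) / 6 = 53.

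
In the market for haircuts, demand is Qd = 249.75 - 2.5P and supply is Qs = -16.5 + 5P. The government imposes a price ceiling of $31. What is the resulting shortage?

Shortage = 33.75

Equilibrium price would be P* = 35.5, so the ceiling at 31 binds.
At P = 31: Qd = 249.75 − 2.5(31) = 172.25, Qs = -16.5 + 5(31) = 138.5.
Shortage = 172.25 − 138.5 = 33.75.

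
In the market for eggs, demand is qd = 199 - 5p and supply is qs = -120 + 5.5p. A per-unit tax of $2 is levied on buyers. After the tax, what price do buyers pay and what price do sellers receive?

Pre-tax equilibrium: p* = 638/21, q* = 989/21.
Tax on buyers shifts demand to qd = 199 − 5(p + 2) = 189 - 5p.
189 - 5p = -120 + 5.5p gives seller price ps = 206/7; buyers pay pb = 206/7 + 2 = 220/7.
New quantity: q = 199 − 5(220/7) = 293/7.

Buyers pay 220/7, sellers receive 206/7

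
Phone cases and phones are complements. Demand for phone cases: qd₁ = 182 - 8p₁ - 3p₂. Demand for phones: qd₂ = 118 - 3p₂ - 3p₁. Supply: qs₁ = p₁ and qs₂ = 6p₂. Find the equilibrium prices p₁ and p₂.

Market 1: 182 - 8p₁ - 3p₂ = p₁ → 9p₁ + 3p₂ = 182.
Market 2: 9p₂ + 3p₁ = 118.
Eliminating p₂: 9×(1) − 3×(2) gives 72p₁ = 1284, so p₁ = 107/6.
Back-substitute into (2): p₂ = (118 − 3×107/6) / 9 = 43/6.

p₁ = 107/6, p₂ = 43/6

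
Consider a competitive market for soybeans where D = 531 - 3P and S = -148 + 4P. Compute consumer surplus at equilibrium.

Equilibrium: 531 - 3P = -148 + 4P gives P* = 97, Q* = 240.
Demand choke price (D = 0): P = 177.
CS = ½(177 − 97)(240) = 9600.

Consumer surplus = 9600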